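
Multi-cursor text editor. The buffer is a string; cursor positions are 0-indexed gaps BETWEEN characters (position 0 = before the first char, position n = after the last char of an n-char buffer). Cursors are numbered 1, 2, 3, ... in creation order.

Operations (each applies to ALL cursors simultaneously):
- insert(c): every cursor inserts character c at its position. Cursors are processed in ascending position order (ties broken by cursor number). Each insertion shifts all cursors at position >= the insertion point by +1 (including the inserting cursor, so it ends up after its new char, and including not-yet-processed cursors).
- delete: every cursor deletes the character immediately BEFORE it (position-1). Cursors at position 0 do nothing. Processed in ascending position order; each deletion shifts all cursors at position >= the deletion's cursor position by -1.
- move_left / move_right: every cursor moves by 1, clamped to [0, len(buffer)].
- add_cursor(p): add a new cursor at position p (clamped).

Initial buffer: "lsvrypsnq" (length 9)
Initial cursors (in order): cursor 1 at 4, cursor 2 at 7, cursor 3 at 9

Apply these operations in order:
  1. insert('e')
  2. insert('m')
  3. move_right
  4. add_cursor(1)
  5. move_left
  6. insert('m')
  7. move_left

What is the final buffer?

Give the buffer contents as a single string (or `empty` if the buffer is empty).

Answer: mlsvremmypsemmnqemm

Derivation:
After op 1 (insert('e')): buffer="lsvreypsenqe" (len 12), cursors c1@5 c2@9 c3@12, authorship ....1...2..3
After op 2 (insert('m')): buffer="lsvremypsemnqem" (len 15), cursors c1@6 c2@11 c3@15, authorship ....11...22..33
After op 3 (move_right): buffer="lsvremypsemnqem" (len 15), cursors c1@7 c2@12 c3@15, authorship ....11...22..33
After op 4 (add_cursor(1)): buffer="lsvremypsemnqem" (len 15), cursors c4@1 c1@7 c2@12 c3@15, authorship ....11...22..33
After op 5 (move_left): buffer="lsvremypsemnqem" (len 15), cursors c4@0 c1@6 c2@11 c3@14, authorship ....11...22..33
After op 6 (insert('m')): buffer="mlsvremmypsemmnqemm" (len 19), cursors c4@1 c1@8 c2@14 c3@18, authorship 4....111...222..333
After op 7 (move_left): buffer="mlsvremmypsemmnqemm" (len 19), cursors c4@0 c1@7 c2@13 c3@17, authorship 4....111...222..333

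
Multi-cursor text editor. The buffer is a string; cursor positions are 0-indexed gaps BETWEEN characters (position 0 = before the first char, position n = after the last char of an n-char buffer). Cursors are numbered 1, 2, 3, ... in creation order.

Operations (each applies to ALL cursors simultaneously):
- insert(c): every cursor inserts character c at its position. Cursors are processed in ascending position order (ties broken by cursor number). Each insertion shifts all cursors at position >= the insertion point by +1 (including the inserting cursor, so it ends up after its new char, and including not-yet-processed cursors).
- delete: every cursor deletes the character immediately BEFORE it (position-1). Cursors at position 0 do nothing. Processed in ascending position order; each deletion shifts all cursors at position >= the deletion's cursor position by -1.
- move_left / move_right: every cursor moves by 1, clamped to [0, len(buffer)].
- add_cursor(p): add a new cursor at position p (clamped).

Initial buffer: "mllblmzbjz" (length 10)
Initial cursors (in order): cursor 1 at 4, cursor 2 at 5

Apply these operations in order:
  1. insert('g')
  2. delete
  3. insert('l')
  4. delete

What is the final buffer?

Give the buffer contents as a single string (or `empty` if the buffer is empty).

After op 1 (insert('g')): buffer="mllbglgmzbjz" (len 12), cursors c1@5 c2@7, authorship ....1.2.....
After op 2 (delete): buffer="mllblmzbjz" (len 10), cursors c1@4 c2@5, authorship ..........
After op 3 (insert('l')): buffer="mllblllmzbjz" (len 12), cursors c1@5 c2@7, authorship ....1.2.....
After op 4 (delete): buffer="mllblmzbjz" (len 10), cursors c1@4 c2@5, authorship ..........

Answer: mllblmzbjz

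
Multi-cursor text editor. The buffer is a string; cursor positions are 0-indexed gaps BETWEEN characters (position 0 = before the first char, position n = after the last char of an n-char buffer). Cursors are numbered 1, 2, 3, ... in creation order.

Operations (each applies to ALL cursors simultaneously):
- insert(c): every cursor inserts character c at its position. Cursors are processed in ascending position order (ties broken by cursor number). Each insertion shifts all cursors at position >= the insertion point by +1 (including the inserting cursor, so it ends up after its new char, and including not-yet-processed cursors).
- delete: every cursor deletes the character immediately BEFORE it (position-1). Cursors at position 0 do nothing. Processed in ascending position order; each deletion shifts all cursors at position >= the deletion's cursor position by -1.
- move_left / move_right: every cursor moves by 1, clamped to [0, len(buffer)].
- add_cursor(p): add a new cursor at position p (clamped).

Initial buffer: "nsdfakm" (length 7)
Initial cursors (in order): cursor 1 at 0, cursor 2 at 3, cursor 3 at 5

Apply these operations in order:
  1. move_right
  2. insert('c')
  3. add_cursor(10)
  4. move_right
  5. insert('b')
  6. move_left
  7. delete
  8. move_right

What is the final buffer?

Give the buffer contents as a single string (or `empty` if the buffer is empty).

After op 1 (move_right): buffer="nsdfakm" (len 7), cursors c1@1 c2@4 c3@6, authorship .......
After op 2 (insert('c')): buffer="ncsdfcakcm" (len 10), cursors c1@2 c2@6 c3@9, authorship .1...2..3.
After op 3 (add_cursor(10)): buffer="ncsdfcakcm" (len 10), cursors c1@2 c2@6 c3@9 c4@10, authorship .1...2..3.
After op 4 (move_right): buffer="ncsdfcakcm" (len 10), cursors c1@3 c2@7 c3@10 c4@10, authorship .1...2..3.
After op 5 (insert('b')): buffer="ncsbdfcabkcmbb" (len 14), cursors c1@4 c2@9 c3@14 c4@14, authorship .1.1..2.2.3.34
After op 6 (move_left): buffer="ncsbdfcabkcmbb" (len 14), cursors c1@3 c2@8 c3@13 c4@13, authorship .1.1..2.2.3.34
After op 7 (delete): buffer="ncbdfcbkcb" (len 10), cursors c1@2 c2@6 c3@9 c4@9, authorship .11..22.34
After op 8 (move_right): buffer="ncbdfcbkcb" (len 10), cursors c1@3 c2@7 c3@10 c4@10, authorship .11..22.34

Answer: ncbdfcbkcb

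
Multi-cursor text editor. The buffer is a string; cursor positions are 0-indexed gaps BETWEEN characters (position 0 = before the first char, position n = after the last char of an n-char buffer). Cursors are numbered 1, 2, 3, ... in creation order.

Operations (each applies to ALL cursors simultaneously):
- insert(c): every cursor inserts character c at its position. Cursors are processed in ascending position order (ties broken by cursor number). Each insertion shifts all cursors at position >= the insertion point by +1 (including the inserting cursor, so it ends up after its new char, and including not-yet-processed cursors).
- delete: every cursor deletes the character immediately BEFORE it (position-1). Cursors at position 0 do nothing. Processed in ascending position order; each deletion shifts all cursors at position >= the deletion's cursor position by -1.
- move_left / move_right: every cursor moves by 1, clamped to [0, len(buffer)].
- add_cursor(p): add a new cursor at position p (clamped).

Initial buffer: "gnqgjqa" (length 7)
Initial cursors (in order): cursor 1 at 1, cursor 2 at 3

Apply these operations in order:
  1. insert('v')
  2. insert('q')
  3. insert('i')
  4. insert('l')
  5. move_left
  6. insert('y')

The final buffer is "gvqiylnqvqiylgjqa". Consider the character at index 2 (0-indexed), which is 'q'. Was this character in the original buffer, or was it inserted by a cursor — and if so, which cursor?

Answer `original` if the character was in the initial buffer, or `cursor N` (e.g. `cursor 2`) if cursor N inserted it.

Answer: cursor 1

Derivation:
After op 1 (insert('v')): buffer="gvnqvgjqa" (len 9), cursors c1@2 c2@5, authorship .1..2....
After op 2 (insert('q')): buffer="gvqnqvqgjqa" (len 11), cursors c1@3 c2@7, authorship .11..22....
After op 3 (insert('i')): buffer="gvqinqvqigjqa" (len 13), cursors c1@4 c2@9, authorship .111..222....
After op 4 (insert('l')): buffer="gvqilnqvqilgjqa" (len 15), cursors c1@5 c2@11, authorship .1111..2222....
After op 5 (move_left): buffer="gvqilnqvqilgjqa" (len 15), cursors c1@4 c2@10, authorship .1111..2222....
After op 6 (insert('y')): buffer="gvqiylnqvqiylgjqa" (len 17), cursors c1@5 c2@12, authorship .11111..22222....
Authorship (.=original, N=cursor N): . 1 1 1 1 1 . . 2 2 2 2 2 . . . .
Index 2: author = 1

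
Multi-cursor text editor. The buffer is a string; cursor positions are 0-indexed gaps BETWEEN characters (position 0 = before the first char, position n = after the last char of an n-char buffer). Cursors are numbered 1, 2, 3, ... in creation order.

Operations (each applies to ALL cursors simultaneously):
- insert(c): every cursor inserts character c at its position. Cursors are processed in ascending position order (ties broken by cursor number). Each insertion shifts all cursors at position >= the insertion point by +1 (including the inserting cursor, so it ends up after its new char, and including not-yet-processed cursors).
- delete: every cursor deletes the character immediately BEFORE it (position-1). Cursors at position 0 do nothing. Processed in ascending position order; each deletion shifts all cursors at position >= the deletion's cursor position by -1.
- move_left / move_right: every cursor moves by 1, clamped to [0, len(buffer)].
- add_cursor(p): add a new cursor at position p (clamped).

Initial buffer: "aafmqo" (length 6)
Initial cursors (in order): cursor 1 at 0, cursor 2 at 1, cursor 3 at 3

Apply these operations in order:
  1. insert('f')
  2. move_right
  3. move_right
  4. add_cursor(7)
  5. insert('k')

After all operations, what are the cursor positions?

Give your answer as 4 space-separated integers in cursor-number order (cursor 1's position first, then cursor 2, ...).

Answer: 4 7 12 10

Derivation:
After op 1 (insert('f')): buffer="fafaffmqo" (len 9), cursors c1@1 c2@3 c3@6, authorship 1.2..3...
After op 2 (move_right): buffer="fafaffmqo" (len 9), cursors c1@2 c2@4 c3@7, authorship 1.2..3...
After op 3 (move_right): buffer="fafaffmqo" (len 9), cursors c1@3 c2@5 c3@8, authorship 1.2..3...
After op 4 (add_cursor(7)): buffer="fafaffmqo" (len 9), cursors c1@3 c2@5 c4@7 c3@8, authorship 1.2..3...
After op 5 (insert('k')): buffer="fafkafkfmkqko" (len 13), cursors c1@4 c2@7 c4@10 c3@12, authorship 1.21..23.4.3.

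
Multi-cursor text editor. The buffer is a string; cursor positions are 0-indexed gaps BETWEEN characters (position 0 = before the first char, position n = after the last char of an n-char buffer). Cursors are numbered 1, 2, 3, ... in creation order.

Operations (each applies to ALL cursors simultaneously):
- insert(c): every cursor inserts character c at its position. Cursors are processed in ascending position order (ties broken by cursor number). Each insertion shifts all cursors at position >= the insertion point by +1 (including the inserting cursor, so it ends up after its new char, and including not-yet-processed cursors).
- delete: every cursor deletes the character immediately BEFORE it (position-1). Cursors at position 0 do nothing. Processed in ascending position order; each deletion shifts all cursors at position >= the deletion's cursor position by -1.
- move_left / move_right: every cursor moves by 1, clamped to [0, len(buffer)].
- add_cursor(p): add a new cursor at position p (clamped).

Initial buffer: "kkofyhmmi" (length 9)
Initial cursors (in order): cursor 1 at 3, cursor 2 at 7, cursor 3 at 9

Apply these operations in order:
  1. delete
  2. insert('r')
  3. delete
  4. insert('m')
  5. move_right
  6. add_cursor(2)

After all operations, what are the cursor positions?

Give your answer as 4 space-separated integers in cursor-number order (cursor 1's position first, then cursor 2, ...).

After op 1 (delete): buffer="kkfyhm" (len 6), cursors c1@2 c2@5 c3@6, authorship ......
After op 2 (insert('r')): buffer="kkrfyhrmr" (len 9), cursors c1@3 c2@7 c3@9, authorship ..1...2.3
After op 3 (delete): buffer="kkfyhm" (len 6), cursors c1@2 c2@5 c3@6, authorship ......
After op 4 (insert('m')): buffer="kkmfyhmmm" (len 9), cursors c1@3 c2@7 c3@9, authorship ..1...2.3
After op 5 (move_right): buffer="kkmfyhmmm" (len 9), cursors c1@4 c2@8 c3@9, authorship ..1...2.3
After op 6 (add_cursor(2)): buffer="kkmfyhmmm" (len 9), cursors c4@2 c1@4 c2@8 c3@9, authorship ..1...2.3

Answer: 4 8 9 2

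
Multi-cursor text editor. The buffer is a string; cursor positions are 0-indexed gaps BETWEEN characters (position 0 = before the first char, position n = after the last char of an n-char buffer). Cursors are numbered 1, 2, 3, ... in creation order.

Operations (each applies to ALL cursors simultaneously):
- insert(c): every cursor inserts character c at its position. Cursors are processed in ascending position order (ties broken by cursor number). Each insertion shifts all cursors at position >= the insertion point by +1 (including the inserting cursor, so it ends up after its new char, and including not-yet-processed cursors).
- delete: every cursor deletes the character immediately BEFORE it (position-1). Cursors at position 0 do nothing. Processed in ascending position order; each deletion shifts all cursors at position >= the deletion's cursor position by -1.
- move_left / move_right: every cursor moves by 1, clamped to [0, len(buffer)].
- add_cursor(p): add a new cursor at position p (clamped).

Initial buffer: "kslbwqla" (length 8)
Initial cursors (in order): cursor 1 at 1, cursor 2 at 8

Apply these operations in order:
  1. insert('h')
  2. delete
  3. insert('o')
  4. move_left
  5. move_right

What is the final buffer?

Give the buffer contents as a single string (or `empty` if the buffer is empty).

Answer: koslbwqlao

Derivation:
After op 1 (insert('h')): buffer="khslbwqlah" (len 10), cursors c1@2 c2@10, authorship .1.......2
After op 2 (delete): buffer="kslbwqla" (len 8), cursors c1@1 c2@8, authorship ........
After op 3 (insert('o')): buffer="koslbwqlao" (len 10), cursors c1@2 c2@10, authorship .1.......2
After op 4 (move_left): buffer="koslbwqlao" (len 10), cursors c1@1 c2@9, authorship .1.......2
After op 5 (move_right): buffer="koslbwqlao" (len 10), cursors c1@2 c2@10, authorship .1.......2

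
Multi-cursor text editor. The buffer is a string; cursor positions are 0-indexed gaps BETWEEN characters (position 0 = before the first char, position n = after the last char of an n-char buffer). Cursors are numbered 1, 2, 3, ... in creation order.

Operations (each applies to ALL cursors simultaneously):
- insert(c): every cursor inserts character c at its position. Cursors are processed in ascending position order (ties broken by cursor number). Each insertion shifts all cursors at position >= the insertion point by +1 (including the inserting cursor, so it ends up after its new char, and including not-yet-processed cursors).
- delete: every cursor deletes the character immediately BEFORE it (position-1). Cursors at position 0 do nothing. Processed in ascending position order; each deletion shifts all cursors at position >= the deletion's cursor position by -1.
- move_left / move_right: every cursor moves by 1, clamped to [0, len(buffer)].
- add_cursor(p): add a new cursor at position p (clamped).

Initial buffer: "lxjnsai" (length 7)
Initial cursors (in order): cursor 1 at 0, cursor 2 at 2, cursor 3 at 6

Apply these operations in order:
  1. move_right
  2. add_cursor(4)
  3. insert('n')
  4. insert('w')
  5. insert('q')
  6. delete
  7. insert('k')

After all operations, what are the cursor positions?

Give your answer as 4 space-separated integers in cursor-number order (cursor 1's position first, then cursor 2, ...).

After op 1 (move_right): buffer="lxjnsai" (len 7), cursors c1@1 c2@3 c3@7, authorship .......
After op 2 (add_cursor(4)): buffer="lxjnsai" (len 7), cursors c1@1 c2@3 c4@4 c3@7, authorship .......
After op 3 (insert('n')): buffer="lnxjnnnsain" (len 11), cursors c1@2 c2@5 c4@7 c3@11, authorship .1..2.4...3
After op 4 (insert('w')): buffer="lnwxjnwnnwsainw" (len 15), cursors c1@3 c2@7 c4@10 c3@15, authorship .11..22.44...33
After op 5 (insert('q')): buffer="lnwqxjnwqnnwqsainwq" (len 19), cursors c1@4 c2@9 c4@13 c3@19, authorship .111..222.444...333
After op 6 (delete): buffer="lnwxjnwnnwsainw" (len 15), cursors c1@3 c2@7 c4@10 c3@15, authorship .11..22.44...33
After op 7 (insert('k')): buffer="lnwkxjnwknnwksainwk" (len 19), cursors c1@4 c2@9 c4@13 c3@19, authorship .111..222.444...333

Answer: 4 9 19 13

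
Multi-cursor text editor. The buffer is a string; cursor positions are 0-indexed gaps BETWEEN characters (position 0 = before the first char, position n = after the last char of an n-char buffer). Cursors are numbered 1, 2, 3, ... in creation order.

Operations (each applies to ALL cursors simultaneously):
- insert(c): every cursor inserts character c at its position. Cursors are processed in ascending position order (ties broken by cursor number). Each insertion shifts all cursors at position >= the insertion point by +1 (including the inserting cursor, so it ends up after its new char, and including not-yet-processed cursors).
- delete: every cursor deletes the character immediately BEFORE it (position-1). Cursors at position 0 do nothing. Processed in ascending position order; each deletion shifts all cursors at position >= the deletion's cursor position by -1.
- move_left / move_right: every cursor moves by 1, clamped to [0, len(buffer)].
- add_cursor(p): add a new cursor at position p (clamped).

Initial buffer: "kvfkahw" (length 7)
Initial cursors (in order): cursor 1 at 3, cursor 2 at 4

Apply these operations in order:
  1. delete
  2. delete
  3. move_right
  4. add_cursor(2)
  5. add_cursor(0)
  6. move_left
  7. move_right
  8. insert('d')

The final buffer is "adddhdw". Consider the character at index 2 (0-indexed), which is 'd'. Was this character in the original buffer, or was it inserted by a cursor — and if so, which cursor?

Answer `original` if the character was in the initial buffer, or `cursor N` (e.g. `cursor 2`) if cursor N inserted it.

Answer: cursor 2

Derivation:
After op 1 (delete): buffer="kvahw" (len 5), cursors c1@2 c2@2, authorship .....
After op 2 (delete): buffer="ahw" (len 3), cursors c1@0 c2@0, authorship ...
After op 3 (move_right): buffer="ahw" (len 3), cursors c1@1 c2@1, authorship ...
After op 4 (add_cursor(2)): buffer="ahw" (len 3), cursors c1@1 c2@1 c3@2, authorship ...
After op 5 (add_cursor(0)): buffer="ahw" (len 3), cursors c4@0 c1@1 c2@1 c3@2, authorship ...
After op 6 (move_left): buffer="ahw" (len 3), cursors c1@0 c2@0 c4@0 c3@1, authorship ...
After op 7 (move_right): buffer="ahw" (len 3), cursors c1@1 c2@1 c4@1 c3@2, authorship ...
After op 8 (insert('d')): buffer="adddhdw" (len 7), cursors c1@4 c2@4 c4@4 c3@6, authorship .124.3.
Authorship (.=original, N=cursor N): . 1 2 4 . 3 .
Index 2: author = 2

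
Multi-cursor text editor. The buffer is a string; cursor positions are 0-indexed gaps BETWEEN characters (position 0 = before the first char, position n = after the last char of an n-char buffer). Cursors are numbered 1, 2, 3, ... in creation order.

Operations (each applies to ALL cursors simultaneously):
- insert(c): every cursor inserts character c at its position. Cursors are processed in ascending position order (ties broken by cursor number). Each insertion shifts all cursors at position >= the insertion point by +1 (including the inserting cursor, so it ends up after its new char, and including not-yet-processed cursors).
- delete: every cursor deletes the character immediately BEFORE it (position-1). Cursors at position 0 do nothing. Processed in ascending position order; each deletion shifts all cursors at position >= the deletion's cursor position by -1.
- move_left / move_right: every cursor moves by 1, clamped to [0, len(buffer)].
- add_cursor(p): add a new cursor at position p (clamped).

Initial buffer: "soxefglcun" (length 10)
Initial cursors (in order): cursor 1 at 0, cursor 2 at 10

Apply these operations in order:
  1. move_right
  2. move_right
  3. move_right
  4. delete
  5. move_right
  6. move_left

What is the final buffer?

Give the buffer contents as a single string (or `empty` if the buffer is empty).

After op 1 (move_right): buffer="soxefglcun" (len 10), cursors c1@1 c2@10, authorship ..........
After op 2 (move_right): buffer="soxefglcun" (len 10), cursors c1@2 c2@10, authorship ..........
After op 3 (move_right): buffer="soxefglcun" (len 10), cursors c1@3 c2@10, authorship ..........
After op 4 (delete): buffer="soefglcu" (len 8), cursors c1@2 c2@8, authorship ........
After op 5 (move_right): buffer="soefglcu" (len 8), cursors c1@3 c2@8, authorship ........
After op 6 (move_left): buffer="soefglcu" (len 8), cursors c1@2 c2@7, authorship ........

Answer: soefglcu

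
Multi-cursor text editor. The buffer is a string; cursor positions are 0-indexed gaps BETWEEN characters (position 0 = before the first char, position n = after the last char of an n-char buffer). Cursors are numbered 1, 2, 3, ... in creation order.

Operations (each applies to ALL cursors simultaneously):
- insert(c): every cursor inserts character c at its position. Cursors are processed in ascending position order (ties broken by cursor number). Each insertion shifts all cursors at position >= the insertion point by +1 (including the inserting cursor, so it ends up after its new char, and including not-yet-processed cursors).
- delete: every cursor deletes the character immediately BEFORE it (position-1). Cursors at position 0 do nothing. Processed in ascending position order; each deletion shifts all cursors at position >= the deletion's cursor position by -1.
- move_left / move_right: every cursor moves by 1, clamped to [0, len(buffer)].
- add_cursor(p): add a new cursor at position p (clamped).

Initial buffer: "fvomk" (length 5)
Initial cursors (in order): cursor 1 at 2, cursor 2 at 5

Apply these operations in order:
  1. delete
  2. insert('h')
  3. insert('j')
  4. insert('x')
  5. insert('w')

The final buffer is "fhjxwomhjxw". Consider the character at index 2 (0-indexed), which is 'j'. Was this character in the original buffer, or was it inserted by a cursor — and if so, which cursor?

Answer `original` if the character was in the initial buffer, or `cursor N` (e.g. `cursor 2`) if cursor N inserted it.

After op 1 (delete): buffer="fom" (len 3), cursors c1@1 c2@3, authorship ...
After op 2 (insert('h')): buffer="fhomh" (len 5), cursors c1@2 c2@5, authorship .1..2
After op 3 (insert('j')): buffer="fhjomhj" (len 7), cursors c1@3 c2@7, authorship .11..22
After op 4 (insert('x')): buffer="fhjxomhjx" (len 9), cursors c1@4 c2@9, authorship .111..222
After op 5 (insert('w')): buffer="fhjxwomhjxw" (len 11), cursors c1@5 c2@11, authorship .1111..2222
Authorship (.=original, N=cursor N): . 1 1 1 1 . . 2 2 2 2
Index 2: author = 1

Answer: cursor 1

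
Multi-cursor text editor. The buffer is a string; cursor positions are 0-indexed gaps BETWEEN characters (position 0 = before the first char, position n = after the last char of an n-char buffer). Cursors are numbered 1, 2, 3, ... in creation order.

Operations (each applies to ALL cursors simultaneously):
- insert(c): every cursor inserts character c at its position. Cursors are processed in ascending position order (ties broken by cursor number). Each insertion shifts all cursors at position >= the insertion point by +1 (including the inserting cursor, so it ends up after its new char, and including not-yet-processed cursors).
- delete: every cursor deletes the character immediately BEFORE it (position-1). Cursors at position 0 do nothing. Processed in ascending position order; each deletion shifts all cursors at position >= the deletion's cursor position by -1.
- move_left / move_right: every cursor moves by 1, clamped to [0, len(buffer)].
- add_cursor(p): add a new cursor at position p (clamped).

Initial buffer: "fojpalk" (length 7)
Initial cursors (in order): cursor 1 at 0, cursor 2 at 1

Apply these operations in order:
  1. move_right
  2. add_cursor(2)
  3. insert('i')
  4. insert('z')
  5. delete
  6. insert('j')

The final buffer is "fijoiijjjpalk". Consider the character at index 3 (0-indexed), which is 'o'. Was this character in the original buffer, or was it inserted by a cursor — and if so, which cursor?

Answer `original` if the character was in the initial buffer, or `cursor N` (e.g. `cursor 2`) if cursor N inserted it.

Answer: original

Derivation:
After op 1 (move_right): buffer="fojpalk" (len 7), cursors c1@1 c2@2, authorship .......
After op 2 (add_cursor(2)): buffer="fojpalk" (len 7), cursors c1@1 c2@2 c3@2, authorship .......
After op 3 (insert('i')): buffer="fioiijpalk" (len 10), cursors c1@2 c2@5 c3@5, authorship .1.23.....
After op 4 (insert('z')): buffer="fizoiizzjpalk" (len 13), cursors c1@3 c2@8 c3@8, authorship .11.2323.....
After op 5 (delete): buffer="fioiijpalk" (len 10), cursors c1@2 c2@5 c3@5, authorship .1.23.....
After op 6 (insert('j')): buffer="fijoiijjjpalk" (len 13), cursors c1@3 c2@8 c3@8, authorship .11.2323.....
Authorship (.=original, N=cursor N): . 1 1 . 2 3 2 3 . . . . .
Index 3: author = original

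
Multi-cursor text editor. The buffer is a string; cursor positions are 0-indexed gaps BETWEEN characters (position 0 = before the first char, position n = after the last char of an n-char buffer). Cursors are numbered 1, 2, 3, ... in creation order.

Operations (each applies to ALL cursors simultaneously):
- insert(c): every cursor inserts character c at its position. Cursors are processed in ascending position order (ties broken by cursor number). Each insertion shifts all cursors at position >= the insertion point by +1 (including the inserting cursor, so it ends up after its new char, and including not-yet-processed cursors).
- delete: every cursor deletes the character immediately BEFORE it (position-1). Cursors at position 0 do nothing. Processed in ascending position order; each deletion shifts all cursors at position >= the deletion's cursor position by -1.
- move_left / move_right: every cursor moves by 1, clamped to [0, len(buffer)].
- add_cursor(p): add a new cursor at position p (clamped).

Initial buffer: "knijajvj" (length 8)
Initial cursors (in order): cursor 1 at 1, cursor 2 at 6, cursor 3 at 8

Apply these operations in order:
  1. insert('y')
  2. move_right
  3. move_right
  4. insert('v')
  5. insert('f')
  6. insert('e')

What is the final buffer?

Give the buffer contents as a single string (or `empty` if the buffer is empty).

After op 1 (insert('y')): buffer="kynijajyvjy" (len 11), cursors c1@2 c2@8 c3@11, authorship .1.....2..3
After op 2 (move_right): buffer="kynijajyvjy" (len 11), cursors c1@3 c2@9 c3@11, authorship .1.....2..3
After op 3 (move_right): buffer="kynijajyvjy" (len 11), cursors c1@4 c2@10 c3@11, authorship .1.....2..3
After op 4 (insert('v')): buffer="kynivjajyvjvyv" (len 14), cursors c1@5 c2@12 c3@14, authorship .1..1...2..233
After op 5 (insert('f')): buffer="kynivfjajyvjvfyvf" (len 17), cursors c1@6 c2@14 c3@17, authorship .1..11...2..22333
After op 6 (insert('e')): buffer="kynivfejajyvjvfeyvfe" (len 20), cursors c1@7 c2@16 c3@20, authorship .1..111...2..2223333

Answer: kynivfejajyvjvfeyvfe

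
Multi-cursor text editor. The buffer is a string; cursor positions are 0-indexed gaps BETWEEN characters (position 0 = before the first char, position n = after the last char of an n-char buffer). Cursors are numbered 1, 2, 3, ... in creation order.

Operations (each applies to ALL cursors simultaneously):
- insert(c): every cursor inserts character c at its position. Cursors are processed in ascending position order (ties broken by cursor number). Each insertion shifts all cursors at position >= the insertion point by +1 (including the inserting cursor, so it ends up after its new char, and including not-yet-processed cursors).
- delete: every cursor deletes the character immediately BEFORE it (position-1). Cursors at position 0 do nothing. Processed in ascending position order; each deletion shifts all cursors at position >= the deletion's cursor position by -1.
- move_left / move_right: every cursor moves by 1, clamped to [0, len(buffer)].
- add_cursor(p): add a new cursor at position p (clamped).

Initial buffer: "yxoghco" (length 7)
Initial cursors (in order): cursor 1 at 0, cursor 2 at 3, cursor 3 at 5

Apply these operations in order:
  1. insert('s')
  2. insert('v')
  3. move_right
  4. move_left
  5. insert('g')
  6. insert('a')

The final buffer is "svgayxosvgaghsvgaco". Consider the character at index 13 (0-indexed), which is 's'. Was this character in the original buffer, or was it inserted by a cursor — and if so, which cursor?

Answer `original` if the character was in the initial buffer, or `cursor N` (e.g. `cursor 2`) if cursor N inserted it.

Answer: cursor 3

Derivation:
After op 1 (insert('s')): buffer="syxosghsco" (len 10), cursors c1@1 c2@5 c3@8, authorship 1...2..3..
After op 2 (insert('v')): buffer="svyxosvghsvco" (len 13), cursors c1@2 c2@7 c3@11, authorship 11...22..33..
After op 3 (move_right): buffer="svyxosvghsvco" (len 13), cursors c1@3 c2@8 c3@12, authorship 11...22..33..
After op 4 (move_left): buffer="svyxosvghsvco" (len 13), cursors c1@2 c2@7 c3@11, authorship 11...22..33..
After op 5 (insert('g')): buffer="svgyxosvgghsvgco" (len 16), cursors c1@3 c2@9 c3@14, authorship 111...222..333..
After op 6 (insert('a')): buffer="svgayxosvgaghsvgaco" (len 19), cursors c1@4 c2@11 c3@17, authorship 1111...2222..3333..
Authorship (.=original, N=cursor N): 1 1 1 1 . . . 2 2 2 2 . . 3 3 3 3 . .
Index 13: author = 3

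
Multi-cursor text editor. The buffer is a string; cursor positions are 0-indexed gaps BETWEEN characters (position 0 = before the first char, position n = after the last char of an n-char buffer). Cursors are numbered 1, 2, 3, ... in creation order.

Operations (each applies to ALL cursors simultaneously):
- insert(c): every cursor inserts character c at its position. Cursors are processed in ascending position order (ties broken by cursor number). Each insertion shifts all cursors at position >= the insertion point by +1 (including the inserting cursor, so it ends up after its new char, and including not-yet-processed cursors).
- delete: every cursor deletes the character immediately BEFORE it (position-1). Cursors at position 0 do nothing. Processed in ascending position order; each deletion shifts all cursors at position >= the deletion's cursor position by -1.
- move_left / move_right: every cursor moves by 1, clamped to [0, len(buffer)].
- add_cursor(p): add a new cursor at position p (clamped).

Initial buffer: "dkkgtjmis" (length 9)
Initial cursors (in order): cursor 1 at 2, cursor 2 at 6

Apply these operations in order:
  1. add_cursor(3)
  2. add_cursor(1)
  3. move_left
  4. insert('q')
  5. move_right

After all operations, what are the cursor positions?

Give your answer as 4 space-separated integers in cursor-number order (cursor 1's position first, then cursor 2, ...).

Answer: 4 10 6 2

Derivation:
After op 1 (add_cursor(3)): buffer="dkkgtjmis" (len 9), cursors c1@2 c3@3 c2@6, authorship .........
After op 2 (add_cursor(1)): buffer="dkkgtjmis" (len 9), cursors c4@1 c1@2 c3@3 c2@6, authorship .........
After op 3 (move_left): buffer="dkkgtjmis" (len 9), cursors c4@0 c1@1 c3@2 c2@5, authorship .........
After op 4 (insert('q')): buffer="qdqkqkgtqjmis" (len 13), cursors c4@1 c1@3 c3@5 c2@9, authorship 4.1.3...2....
After op 5 (move_right): buffer="qdqkqkgtqjmis" (len 13), cursors c4@2 c1@4 c3@6 c2@10, authorship 4.1.3...2....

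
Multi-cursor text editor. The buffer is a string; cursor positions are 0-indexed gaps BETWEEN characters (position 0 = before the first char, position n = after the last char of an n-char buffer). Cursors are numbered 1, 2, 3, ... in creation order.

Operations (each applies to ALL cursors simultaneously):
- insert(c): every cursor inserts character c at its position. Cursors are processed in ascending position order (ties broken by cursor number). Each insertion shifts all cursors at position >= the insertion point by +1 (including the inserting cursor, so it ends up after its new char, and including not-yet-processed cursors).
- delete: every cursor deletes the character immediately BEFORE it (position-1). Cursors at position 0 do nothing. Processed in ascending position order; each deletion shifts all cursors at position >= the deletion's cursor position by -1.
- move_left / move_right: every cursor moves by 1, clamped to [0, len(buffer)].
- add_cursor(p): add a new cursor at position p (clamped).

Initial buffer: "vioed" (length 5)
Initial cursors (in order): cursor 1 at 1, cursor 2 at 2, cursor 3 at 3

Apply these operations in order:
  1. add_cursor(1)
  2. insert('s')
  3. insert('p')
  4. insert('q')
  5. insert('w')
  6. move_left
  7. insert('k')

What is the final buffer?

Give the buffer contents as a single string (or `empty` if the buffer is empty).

After op 1 (add_cursor(1)): buffer="vioed" (len 5), cursors c1@1 c4@1 c2@2 c3@3, authorship .....
After op 2 (insert('s')): buffer="vssisosed" (len 9), cursors c1@3 c4@3 c2@5 c3@7, authorship .14.2.3..
After op 3 (insert('p')): buffer="vssppisposped" (len 13), cursors c1@5 c4@5 c2@8 c3@11, authorship .1414.22.33..
After op 4 (insert('q')): buffer="vssppqqispqospqed" (len 17), cursors c1@7 c4@7 c2@11 c3@15, authorship .141414.222.333..
After op 5 (insert('w')): buffer="vssppqqwwispqwospqwed" (len 21), cursors c1@9 c4@9 c2@14 c3@19, authorship .14141414.2222.3333..
After op 6 (move_left): buffer="vssppqqwwispqwospqwed" (len 21), cursors c1@8 c4@8 c2@13 c3@18, authorship .14141414.2222.3333..
After op 7 (insert('k')): buffer="vssppqqwkkwispqkwospqkwed" (len 25), cursors c1@10 c4@10 c2@16 c3@22, authorship .1414141144.22222.33333..

Answer: vssppqqwkkwispqkwospqkwed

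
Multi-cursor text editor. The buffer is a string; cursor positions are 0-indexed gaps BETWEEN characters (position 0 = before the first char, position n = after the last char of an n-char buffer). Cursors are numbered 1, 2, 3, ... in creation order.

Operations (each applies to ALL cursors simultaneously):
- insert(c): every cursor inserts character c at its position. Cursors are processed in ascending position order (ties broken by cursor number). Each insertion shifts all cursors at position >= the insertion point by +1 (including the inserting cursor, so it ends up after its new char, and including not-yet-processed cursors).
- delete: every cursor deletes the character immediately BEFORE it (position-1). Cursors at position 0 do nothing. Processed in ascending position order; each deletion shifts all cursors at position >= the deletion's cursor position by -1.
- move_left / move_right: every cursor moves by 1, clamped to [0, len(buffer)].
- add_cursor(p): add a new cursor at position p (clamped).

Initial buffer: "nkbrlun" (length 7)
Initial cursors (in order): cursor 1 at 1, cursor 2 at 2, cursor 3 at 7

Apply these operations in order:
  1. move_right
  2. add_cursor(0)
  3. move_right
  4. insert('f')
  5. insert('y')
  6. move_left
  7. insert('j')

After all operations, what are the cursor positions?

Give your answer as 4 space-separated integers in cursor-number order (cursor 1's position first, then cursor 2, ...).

After op 1 (move_right): buffer="nkbrlun" (len 7), cursors c1@2 c2@3 c3@7, authorship .......
After op 2 (add_cursor(0)): buffer="nkbrlun" (len 7), cursors c4@0 c1@2 c2@3 c3@7, authorship .......
After op 3 (move_right): buffer="nkbrlun" (len 7), cursors c4@1 c1@3 c2@4 c3@7, authorship .......
After op 4 (insert('f')): buffer="nfkbfrflunf" (len 11), cursors c4@2 c1@5 c2@7 c3@11, authorship .4..1.2...3
After op 5 (insert('y')): buffer="nfykbfyrfylunfy" (len 15), cursors c4@3 c1@7 c2@10 c3@15, authorship .44..11.22...33
After op 6 (move_left): buffer="nfykbfyrfylunfy" (len 15), cursors c4@2 c1@6 c2@9 c3@14, authorship .44..11.22...33
After op 7 (insert('j')): buffer="nfjykbfjyrfjylunfjy" (len 19), cursors c4@3 c1@8 c2@12 c3@18, authorship .444..111.222...333

Answer: 8 12 18 3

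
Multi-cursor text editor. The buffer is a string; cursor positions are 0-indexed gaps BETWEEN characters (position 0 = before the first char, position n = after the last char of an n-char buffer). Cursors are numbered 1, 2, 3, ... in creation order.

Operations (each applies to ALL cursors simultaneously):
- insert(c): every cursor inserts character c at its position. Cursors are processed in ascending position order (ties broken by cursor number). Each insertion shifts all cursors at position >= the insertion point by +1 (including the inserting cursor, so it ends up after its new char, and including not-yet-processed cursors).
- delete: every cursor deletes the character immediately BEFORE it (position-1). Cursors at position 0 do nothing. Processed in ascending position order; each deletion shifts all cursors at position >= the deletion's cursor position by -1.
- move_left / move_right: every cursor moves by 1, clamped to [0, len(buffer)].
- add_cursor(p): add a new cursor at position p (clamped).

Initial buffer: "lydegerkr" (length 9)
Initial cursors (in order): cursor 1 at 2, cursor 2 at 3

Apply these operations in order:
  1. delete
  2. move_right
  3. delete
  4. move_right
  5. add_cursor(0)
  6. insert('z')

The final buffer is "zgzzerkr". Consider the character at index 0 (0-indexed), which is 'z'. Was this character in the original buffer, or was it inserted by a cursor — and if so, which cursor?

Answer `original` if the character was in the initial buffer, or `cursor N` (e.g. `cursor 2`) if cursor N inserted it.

After op 1 (delete): buffer="legerkr" (len 7), cursors c1@1 c2@1, authorship .......
After op 2 (move_right): buffer="legerkr" (len 7), cursors c1@2 c2@2, authorship .......
After op 3 (delete): buffer="gerkr" (len 5), cursors c1@0 c2@0, authorship .....
After op 4 (move_right): buffer="gerkr" (len 5), cursors c1@1 c2@1, authorship .....
After op 5 (add_cursor(0)): buffer="gerkr" (len 5), cursors c3@0 c1@1 c2@1, authorship .....
After op 6 (insert('z')): buffer="zgzzerkr" (len 8), cursors c3@1 c1@4 c2@4, authorship 3.12....
Authorship (.=original, N=cursor N): 3 . 1 2 . . . .
Index 0: author = 3

Answer: cursor 3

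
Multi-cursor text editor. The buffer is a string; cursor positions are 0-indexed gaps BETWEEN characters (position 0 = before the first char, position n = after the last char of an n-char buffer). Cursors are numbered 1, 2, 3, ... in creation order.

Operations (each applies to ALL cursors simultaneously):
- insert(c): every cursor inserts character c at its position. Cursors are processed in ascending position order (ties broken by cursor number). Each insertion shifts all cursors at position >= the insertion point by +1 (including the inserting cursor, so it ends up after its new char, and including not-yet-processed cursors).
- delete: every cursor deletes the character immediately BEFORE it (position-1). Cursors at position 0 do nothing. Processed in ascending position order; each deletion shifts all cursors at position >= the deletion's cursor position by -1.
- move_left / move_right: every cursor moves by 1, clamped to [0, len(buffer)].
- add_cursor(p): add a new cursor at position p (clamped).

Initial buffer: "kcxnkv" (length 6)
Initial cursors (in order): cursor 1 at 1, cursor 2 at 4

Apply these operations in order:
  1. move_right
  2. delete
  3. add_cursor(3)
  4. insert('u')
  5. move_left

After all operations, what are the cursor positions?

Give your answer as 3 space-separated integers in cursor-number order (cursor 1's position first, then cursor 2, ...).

After op 1 (move_right): buffer="kcxnkv" (len 6), cursors c1@2 c2@5, authorship ......
After op 2 (delete): buffer="kxnv" (len 4), cursors c1@1 c2@3, authorship ....
After op 3 (add_cursor(3)): buffer="kxnv" (len 4), cursors c1@1 c2@3 c3@3, authorship ....
After op 4 (insert('u')): buffer="kuxnuuv" (len 7), cursors c1@2 c2@6 c3@6, authorship .1..23.
After op 5 (move_left): buffer="kuxnuuv" (len 7), cursors c1@1 c2@5 c3@5, authorship .1..23.

Answer: 1 5 5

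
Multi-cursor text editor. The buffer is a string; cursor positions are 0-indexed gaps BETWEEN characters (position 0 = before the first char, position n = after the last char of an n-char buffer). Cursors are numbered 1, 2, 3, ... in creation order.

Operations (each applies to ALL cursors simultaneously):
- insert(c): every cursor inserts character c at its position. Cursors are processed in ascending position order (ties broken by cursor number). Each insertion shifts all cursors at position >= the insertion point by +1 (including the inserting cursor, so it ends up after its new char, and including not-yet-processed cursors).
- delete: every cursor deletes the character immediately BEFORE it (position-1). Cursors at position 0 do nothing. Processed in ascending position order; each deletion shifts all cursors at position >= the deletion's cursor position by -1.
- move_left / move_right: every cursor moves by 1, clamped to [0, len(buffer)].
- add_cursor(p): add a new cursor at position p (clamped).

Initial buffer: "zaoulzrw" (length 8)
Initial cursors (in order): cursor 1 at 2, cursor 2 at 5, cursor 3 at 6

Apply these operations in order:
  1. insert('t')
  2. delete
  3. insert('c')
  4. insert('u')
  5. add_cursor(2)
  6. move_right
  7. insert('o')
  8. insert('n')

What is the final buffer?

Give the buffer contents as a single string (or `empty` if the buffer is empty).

After op 1 (insert('t')): buffer="zatoultztrw" (len 11), cursors c1@3 c2@7 c3@9, authorship ..1...2.3..
After op 2 (delete): buffer="zaoulzrw" (len 8), cursors c1@2 c2@5 c3@6, authorship ........
After op 3 (insert('c')): buffer="zacoulczcrw" (len 11), cursors c1@3 c2@7 c3@9, authorship ..1...2.3..
After op 4 (insert('u')): buffer="zacuoulcuzcurw" (len 14), cursors c1@4 c2@9 c3@12, authorship ..11...22.33..
After op 5 (add_cursor(2)): buffer="zacuoulcuzcurw" (len 14), cursors c4@2 c1@4 c2@9 c3@12, authorship ..11...22.33..
After op 6 (move_right): buffer="zacuoulcuzcurw" (len 14), cursors c4@3 c1@5 c2@10 c3@13, authorship ..11...22.33..
After op 7 (insert('o')): buffer="zacouooulcuzocurow" (len 18), cursors c4@4 c1@7 c2@13 c3@17, authorship ..141.1..22.233.3.
After op 8 (insert('n')): buffer="zaconuoonulcuzoncuronw" (len 22), cursors c4@5 c1@9 c2@16 c3@21, authorship ..1441.11..22.2233.33.

Answer: zaconuoonulcuzoncuronw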